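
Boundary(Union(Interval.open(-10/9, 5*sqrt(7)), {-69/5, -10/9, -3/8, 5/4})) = {-69/5, -10/9, 5*sqrt(7)}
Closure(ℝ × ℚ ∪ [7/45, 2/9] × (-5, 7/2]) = ([7/45, 2/9] × (-5, 7/2]) ∪ (((-∞, 7/45] ∪ [2/9, ∞)) × ℝ) ∪ (ℝ × (ℚ ∪ (-∞, -5] ∪ [7/2, ∞)))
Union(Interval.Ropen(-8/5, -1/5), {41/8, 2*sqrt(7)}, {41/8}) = Union({41/8, 2*sqrt(7)}, Interval.Ropen(-8/5, -1/5))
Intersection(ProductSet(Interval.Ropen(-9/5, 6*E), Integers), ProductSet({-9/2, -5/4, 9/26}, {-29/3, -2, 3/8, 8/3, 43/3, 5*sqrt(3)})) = ProductSet({-5/4, 9/26}, {-2})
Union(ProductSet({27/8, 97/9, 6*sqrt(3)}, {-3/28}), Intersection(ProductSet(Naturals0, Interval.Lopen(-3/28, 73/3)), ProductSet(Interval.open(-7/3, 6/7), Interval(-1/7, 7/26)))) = Union(ProductSet({27/8, 97/9, 6*sqrt(3)}, {-3/28}), ProductSet(Range(0, 1, 1), Interval.Lopen(-3/28, 7/26)))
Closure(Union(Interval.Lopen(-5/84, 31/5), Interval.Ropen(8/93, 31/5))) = Interval(-5/84, 31/5)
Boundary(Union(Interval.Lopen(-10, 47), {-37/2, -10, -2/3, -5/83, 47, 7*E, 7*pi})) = {-37/2, -10, 47}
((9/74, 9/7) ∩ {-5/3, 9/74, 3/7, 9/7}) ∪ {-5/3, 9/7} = {-5/3, 3/7, 9/7}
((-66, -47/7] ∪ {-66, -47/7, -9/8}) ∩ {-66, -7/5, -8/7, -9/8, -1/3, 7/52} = {-66, -9/8}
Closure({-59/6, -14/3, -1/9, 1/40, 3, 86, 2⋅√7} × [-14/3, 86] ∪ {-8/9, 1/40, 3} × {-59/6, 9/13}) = ({-8/9, 1/40, 3} × {-59/6, 9/13}) ∪ ({-59/6, -14/3, -1/9, 1/40, 3, 86, 2⋅√7} × [-14/3, 86])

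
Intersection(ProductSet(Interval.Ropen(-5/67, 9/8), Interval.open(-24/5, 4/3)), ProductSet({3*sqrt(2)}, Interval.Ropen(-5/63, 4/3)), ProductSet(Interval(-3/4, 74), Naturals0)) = EmptySet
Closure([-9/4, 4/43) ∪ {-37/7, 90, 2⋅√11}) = {-37/7, 90, 2⋅√11} ∪ [-9/4, 4/43]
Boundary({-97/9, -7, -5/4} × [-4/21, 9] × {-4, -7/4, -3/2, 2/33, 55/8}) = {-97/9, -7, -5/4} × [-4/21, 9] × {-4, -7/4, -3/2, 2/33, 55/8}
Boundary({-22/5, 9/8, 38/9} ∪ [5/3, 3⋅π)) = {-22/5, 9/8, 5/3, 3⋅π}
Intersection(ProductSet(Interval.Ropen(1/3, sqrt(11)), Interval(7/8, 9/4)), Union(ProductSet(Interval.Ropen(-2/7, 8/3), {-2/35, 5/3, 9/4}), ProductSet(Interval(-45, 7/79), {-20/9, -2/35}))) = ProductSet(Interval.Ropen(1/3, 8/3), {5/3, 9/4})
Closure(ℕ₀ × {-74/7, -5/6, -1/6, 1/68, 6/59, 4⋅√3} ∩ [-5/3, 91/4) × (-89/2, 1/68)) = {0, 1, …, 22} × {-74/7, -5/6, -1/6}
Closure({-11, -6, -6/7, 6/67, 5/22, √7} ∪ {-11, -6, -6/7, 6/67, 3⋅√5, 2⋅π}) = {-11, -6, -6/7, 6/67, 5/22, 3⋅√5, √7, 2⋅π}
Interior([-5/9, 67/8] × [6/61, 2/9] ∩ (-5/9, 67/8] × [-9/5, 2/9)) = (-5/9, 67/8) × (6/61, 2/9)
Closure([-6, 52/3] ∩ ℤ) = {-6, -5, …, 17}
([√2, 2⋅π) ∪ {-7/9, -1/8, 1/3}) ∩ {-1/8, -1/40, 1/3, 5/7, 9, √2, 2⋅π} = {-1/8, 1/3, √2}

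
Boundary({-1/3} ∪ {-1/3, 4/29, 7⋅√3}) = {-1/3, 4/29, 7⋅√3}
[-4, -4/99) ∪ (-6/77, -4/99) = [-4, -4/99)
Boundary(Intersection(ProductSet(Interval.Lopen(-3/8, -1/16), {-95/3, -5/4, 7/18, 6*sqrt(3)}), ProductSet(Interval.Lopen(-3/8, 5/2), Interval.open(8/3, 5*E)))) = ProductSet(Interval(-3/8, -1/16), {6*sqrt(3)})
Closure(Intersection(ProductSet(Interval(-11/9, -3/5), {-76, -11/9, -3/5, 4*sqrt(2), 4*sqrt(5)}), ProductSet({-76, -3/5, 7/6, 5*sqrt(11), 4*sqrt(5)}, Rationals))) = ProductSet({-3/5}, {-76, -11/9, -3/5})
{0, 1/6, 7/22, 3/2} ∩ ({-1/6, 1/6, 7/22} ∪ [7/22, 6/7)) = {1/6, 7/22}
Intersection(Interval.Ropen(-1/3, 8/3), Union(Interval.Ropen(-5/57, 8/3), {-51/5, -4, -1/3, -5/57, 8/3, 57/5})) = Union({-1/3}, Interval.Ropen(-5/57, 8/3))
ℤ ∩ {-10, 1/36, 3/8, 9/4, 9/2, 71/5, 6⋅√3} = {-10}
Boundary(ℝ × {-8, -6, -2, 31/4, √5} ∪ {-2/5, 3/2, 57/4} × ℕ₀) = ({-2/5, 3/2, 57/4} × ℕ₀) ∪ (ℝ × {-8, -6, -2, 31/4, √5})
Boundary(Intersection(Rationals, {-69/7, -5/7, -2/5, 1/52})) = {-69/7, -5/7, -2/5, 1/52}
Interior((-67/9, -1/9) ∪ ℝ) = (-∞, ∞)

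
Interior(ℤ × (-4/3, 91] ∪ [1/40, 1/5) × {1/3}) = ∅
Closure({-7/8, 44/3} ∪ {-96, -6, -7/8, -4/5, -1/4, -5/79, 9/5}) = {-96, -6, -7/8, -4/5, -1/4, -5/79, 9/5, 44/3}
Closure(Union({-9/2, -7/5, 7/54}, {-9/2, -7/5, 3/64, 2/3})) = {-9/2, -7/5, 3/64, 7/54, 2/3}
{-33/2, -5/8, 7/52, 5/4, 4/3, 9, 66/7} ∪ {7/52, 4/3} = {-33/2, -5/8, 7/52, 5/4, 4/3, 9, 66/7}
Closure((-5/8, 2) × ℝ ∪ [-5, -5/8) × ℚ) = [-5, 2] × ℝ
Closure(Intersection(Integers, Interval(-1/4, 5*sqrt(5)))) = Range(0, 12, 1)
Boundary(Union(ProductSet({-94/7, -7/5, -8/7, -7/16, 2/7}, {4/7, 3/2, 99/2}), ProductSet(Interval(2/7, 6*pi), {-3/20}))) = Union(ProductSet({-94/7, -7/5, -8/7, -7/16, 2/7}, {4/7, 3/2, 99/2}), ProductSet(Interval(2/7, 6*pi), {-3/20}))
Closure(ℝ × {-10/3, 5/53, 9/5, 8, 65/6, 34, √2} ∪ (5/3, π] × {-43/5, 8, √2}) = ([5/3, π] × {-43/5, 8, √2}) ∪ (ℝ × {-10/3, 5/53, 9/5, 8, 65/6, 34, √2})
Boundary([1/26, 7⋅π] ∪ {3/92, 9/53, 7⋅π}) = {3/92, 1/26, 7⋅π}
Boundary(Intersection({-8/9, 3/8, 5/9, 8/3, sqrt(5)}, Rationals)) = {-8/9, 3/8, 5/9, 8/3}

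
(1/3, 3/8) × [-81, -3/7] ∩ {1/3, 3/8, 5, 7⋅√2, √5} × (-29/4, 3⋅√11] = ∅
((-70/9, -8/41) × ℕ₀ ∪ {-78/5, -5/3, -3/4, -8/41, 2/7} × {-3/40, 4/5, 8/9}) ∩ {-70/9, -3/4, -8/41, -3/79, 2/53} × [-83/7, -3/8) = ∅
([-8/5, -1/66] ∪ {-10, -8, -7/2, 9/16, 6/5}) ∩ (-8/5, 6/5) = (-8/5, -1/66] ∪ {9/16}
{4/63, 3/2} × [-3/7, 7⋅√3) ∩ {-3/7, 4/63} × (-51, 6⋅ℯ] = {4/63} × [-3/7, 7⋅√3)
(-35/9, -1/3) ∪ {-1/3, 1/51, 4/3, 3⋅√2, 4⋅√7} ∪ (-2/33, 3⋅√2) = (-35/9, -1/3] ∪ (-2/33, 3⋅√2] ∪ {4⋅√7}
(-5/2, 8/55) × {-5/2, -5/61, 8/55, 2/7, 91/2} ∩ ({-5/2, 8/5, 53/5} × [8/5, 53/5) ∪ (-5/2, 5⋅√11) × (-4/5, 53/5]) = (-5/2, 8/55) × {-5/61, 8/55, 2/7}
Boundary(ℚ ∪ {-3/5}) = ℝ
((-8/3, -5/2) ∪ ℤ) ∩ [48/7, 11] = {7, 8, …, 11}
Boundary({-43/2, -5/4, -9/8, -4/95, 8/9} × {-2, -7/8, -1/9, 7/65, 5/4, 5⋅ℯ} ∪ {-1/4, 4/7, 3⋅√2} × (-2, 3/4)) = ({-1/4, 4/7, 3⋅√2} × [-2, 3/4]) ∪ ({-43/2, -5/4, -9/8, -4/95, 8/9} × {-2, -7/8, -1/9, 7/65, 5/4, 5⋅ℯ})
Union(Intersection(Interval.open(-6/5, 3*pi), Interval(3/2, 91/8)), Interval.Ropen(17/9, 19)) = Interval.Ropen(3/2, 19)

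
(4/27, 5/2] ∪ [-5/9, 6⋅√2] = [-5/9, 6⋅√2]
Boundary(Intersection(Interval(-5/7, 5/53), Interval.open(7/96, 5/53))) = {7/96, 5/53}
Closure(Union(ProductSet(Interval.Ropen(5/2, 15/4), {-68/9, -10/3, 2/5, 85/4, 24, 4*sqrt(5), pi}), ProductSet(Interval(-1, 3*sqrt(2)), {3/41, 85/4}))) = Union(ProductSet(Interval(-1, 3*sqrt(2)), {3/41, 85/4}), ProductSet(Interval(5/2, 15/4), {-68/9, -10/3, 2/5, 85/4, 24, 4*sqrt(5), pi}))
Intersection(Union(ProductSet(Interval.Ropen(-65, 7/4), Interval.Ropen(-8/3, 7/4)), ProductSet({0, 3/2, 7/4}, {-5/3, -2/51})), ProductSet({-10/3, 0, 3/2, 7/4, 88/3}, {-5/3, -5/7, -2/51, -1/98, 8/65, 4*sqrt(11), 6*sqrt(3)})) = Union(ProductSet({-10/3, 0, 3/2}, {-5/3, -5/7, -2/51, -1/98, 8/65}), ProductSet({0, 3/2, 7/4}, {-5/3, -2/51}))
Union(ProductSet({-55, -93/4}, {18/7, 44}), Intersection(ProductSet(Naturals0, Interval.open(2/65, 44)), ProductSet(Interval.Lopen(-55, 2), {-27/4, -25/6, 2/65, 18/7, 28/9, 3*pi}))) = Union(ProductSet({-55, -93/4}, {18/7, 44}), ProductSet(Range(0, 3, 1), {18/7, 28/9, 3*pi}))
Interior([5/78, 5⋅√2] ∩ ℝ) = (5/78, 5⋅√2)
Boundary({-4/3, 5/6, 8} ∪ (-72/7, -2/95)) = {-72/7, -2/95, 5/6, 8}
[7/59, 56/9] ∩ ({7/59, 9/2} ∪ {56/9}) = {7/59, 9/2, 56/9}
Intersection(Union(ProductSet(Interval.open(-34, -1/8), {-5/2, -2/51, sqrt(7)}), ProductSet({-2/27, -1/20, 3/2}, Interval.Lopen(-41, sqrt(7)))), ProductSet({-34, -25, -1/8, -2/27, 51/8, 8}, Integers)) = ProductSet({-2/27}, Range(-40, 3, 1))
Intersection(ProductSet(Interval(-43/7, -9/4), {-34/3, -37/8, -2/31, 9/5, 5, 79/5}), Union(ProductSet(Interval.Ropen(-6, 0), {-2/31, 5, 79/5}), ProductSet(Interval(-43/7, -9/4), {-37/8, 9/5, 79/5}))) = Union(ProductSet(Interval(-43/7, -9/4), {-37/8, 9/5, 79/5}), ProductSet(Interval(-6, -9/4), {-2/31, 5, 79/5}))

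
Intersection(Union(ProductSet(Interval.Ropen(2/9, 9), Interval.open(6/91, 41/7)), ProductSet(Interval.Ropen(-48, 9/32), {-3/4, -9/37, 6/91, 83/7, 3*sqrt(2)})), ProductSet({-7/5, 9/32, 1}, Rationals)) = Union(ProductSet({-7/5}, {-3/4, -9/37, 6/91, 83/7}), ProductSet({9/32, 1}, Intersection(Interval.open(6/91, 41/7), Rationals)))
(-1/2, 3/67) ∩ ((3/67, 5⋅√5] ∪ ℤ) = {0}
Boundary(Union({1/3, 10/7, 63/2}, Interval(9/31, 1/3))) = {9/31, 1/3, 10/7, 63/2}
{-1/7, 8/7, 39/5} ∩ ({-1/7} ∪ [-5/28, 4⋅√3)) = {-1/7, 8/7}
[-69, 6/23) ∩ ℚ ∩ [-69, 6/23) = ℚ ∩ [-69, 6/23)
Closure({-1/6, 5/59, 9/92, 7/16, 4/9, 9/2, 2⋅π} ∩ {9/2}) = {9/2}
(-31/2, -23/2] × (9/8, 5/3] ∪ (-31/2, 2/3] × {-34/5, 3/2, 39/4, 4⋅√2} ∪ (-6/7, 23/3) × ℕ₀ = ((-6/7, 23/3) × ℕ₀) ∪ ((-31/2, -23/2] × (9/8, 5/3]) ∪ ((-31/2, 2/3] × {-34/5, 3/2, 39/4, 4⋅√2})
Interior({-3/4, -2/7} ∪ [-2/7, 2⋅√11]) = (-2/7, 2⋅√11)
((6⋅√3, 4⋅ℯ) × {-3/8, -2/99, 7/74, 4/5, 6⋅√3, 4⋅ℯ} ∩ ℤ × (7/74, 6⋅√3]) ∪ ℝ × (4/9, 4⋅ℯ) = ℝ × (4/9, 4⋅ℯ)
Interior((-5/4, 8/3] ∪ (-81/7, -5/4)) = (-81/7, -5/4) ∪ (-5/4, 8/3)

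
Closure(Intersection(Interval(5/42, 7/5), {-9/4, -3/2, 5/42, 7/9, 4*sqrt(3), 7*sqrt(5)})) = {5/42, 7/9}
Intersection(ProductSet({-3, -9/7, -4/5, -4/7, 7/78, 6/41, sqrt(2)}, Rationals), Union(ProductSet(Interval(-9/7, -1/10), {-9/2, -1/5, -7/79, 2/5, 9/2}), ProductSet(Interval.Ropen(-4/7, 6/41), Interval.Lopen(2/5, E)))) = Union(ProductSet({-4/7, 7/78}, Intersection(Interval.Lopen(2/5, E), Rationals)), ProductSet({-9/7, -4/5, -4/7}, {-9/2, -1/5, -7/79, 2/5, 9/2}))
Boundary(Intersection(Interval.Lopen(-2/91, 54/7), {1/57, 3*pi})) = {1/57}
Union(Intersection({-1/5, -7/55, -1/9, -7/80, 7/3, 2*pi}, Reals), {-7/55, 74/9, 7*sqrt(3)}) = {-1/5, -7/55, -1/9, -7/80, 7/3, 74/9, 7*sqrt(3), 2*pi}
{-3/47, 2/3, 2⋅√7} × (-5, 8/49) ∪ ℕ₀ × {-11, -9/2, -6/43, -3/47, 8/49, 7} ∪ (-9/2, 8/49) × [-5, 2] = (ℕ₀ × {-11, -9/2, -6/43, -3/47, 8/49, 7}) ∪ ((-9/2, 8/49) × [-5, 2]) ∪ ({-3/47, 2/3, 2⋅√7} × (-5, 8/49))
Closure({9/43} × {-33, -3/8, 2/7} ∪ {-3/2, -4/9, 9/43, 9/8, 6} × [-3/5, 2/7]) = ({9/43} × {-33, -3/8, 2/7}) ∪ ({-3/2, -4/9, 9/43, 9/8, 6} × [-3/5, 2/7])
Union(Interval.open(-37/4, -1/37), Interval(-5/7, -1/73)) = Interval.Lopen(-37/4, -1/73)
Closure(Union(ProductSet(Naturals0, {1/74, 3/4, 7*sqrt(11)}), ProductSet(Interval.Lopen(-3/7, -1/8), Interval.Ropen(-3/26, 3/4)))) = Union(ProductSet({-3/7, -1/8}, Interval(-3/26, 3/4)), ProductSet(Interval(-3/7, -1/8), {-3/26, 3/4}), ProductSet(Interval.Lopen(-3/7, -1/8), Interval.Ropen(-3/26, 3/4)), ProductSet(Naturals0, {1/74, 3/4, 7*sqrt(11)}))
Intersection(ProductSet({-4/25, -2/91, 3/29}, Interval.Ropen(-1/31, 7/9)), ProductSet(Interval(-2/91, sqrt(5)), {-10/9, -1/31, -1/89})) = ProductSet({-2/91, 3/29}, {-1/31, -1/89})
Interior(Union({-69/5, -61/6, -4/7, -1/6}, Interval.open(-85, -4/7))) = Interval.open(-85, -4/7)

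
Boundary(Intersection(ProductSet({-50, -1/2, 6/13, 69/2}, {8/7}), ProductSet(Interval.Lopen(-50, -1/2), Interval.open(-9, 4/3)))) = ProductSet({-1/2}, {8/7})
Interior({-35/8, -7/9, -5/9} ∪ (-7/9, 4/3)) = (-7/9, 4/3)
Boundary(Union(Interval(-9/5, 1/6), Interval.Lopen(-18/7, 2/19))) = {-18/7, 1/6}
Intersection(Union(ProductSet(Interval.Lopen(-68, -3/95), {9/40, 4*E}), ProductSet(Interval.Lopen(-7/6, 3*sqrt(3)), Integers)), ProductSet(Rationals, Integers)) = ProductSet(Intersection(Interval.Lopen(-7/6, 3*sqrt(3)), Rationals), Integers)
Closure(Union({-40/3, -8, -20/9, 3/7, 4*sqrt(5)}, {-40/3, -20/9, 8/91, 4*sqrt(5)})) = {-40/3, -8, -20/9, 8/91, 3/7, 4*sqrt(5)}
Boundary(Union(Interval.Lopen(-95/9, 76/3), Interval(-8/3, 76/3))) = {-95/9, 76/3}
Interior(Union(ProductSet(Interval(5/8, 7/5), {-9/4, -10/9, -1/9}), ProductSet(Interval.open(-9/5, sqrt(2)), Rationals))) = EmptySet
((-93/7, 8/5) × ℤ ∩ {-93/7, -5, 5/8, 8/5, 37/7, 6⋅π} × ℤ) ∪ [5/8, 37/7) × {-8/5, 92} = ({-5, 5/8} × ℤ) ∪ ([5/8, 37/7) × {-8/5, 92})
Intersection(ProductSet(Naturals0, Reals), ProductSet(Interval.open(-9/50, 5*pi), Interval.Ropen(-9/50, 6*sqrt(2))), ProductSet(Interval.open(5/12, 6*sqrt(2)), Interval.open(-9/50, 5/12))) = ProductSet(Range(1, 9, 1), Interval.open(-9/50, 5/12))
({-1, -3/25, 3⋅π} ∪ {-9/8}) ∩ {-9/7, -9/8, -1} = {-9/8, -1}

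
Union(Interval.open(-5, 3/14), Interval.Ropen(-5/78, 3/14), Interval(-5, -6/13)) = Interval.Ropen(-5, 3/14)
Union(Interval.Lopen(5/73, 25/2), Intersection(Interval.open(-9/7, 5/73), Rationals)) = Union(Intersection(Interval.open(-9/7, 5/73), Rationals), Interval.Lopen(5/73, 25/2))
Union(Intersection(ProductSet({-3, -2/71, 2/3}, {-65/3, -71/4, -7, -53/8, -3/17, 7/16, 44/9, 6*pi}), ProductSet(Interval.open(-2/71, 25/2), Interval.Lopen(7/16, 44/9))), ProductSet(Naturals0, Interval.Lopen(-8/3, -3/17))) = Union(ProductSet({2/3}, {44/9}), ProductSet(Naturals0, Interval.Lopen(-8/3, -3/17)))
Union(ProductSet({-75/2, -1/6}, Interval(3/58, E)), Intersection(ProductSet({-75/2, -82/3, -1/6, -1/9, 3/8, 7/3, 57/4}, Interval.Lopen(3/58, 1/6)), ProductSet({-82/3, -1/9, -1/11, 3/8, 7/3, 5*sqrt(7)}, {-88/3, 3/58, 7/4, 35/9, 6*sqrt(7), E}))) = ProductSet({-75/2, -1/6}, Interval(3/58, E))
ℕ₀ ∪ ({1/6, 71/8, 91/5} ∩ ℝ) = ℕ₀ ∪ {1/6, 71/8, 91/5}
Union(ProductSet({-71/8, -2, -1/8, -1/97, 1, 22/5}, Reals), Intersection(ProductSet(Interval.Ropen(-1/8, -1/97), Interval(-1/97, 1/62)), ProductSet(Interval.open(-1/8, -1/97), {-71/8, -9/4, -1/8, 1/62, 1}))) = Union(ProductSet({-71/8, -2, -1/8, -1/97, 1, 22/5}, Reals), ProductSet(Interval.open(-1/8, -1/97), {1/62}))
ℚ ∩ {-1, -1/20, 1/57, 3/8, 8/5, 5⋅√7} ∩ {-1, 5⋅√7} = {-1}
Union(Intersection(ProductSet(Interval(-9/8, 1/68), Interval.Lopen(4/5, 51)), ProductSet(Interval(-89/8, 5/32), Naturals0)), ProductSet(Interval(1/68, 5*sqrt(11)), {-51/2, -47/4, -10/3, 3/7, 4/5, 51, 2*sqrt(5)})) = Union(ProductSet(Interval(-9/8, 1/68), Range(1, 52, 1)), ProductSet(Interval(1/68, 5*sqrt(11)), {-51/2, -47/4, -10/3, 3/7, 4/5, 51, 2*sqrt(5)}))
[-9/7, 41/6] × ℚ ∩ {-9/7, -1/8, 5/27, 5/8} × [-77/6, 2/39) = {-9/7, -1/8, 5/27, 5/8} × (ℚ ∩ [-77/6, 2/39))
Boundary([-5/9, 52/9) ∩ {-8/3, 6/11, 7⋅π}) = {6/11}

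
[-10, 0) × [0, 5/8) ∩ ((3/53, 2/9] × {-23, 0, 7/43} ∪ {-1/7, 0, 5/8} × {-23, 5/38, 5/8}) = {-1/7} × {5/38}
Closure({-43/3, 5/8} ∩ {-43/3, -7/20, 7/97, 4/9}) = {-43/3}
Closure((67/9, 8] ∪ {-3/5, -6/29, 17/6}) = {-3/5, -6/29, 17/6} ∪ [67/9, 8]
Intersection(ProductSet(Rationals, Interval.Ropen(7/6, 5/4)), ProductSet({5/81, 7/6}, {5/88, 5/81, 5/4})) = EmptySet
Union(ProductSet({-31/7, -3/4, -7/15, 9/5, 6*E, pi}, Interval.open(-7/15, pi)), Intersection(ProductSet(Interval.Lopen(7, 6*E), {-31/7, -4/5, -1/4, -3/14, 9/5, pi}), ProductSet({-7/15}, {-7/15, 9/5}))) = ProductSet({-31/7, -3/4, -7/15, 9/5, 6*E, pi}, Interval.open(-7/15, pi))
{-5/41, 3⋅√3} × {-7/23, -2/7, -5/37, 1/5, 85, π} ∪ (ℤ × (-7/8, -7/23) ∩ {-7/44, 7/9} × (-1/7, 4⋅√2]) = {-5/41, 3⋅√3} × {-7/23, -2/7, -5/37, 1/5, 85, π}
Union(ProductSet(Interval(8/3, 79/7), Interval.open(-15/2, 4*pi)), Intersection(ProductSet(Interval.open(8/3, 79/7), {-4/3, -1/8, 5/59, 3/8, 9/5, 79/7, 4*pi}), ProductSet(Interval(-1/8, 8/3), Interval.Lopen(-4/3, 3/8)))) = ProductSet(Interval(8/3, 79/7), Interval.open(-15/2, 4*pi))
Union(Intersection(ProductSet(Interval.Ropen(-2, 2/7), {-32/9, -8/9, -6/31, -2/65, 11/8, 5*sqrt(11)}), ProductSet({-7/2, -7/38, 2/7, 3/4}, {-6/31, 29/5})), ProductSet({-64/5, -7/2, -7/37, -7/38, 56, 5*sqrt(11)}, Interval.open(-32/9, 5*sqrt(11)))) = ProductSet({-64/5, -7/2, -7/37, -7/38, 56, 5*sqrt(11)}, Interval.open(-32/9, 5*sqrt(11)))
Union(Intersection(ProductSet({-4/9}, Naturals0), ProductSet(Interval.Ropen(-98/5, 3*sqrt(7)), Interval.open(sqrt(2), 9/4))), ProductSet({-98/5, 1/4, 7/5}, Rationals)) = Union(ProductSet({-4/9}, Range(2, 3, 1)), ProductSet({-98/5, 1/4, 7/5}, Rationals))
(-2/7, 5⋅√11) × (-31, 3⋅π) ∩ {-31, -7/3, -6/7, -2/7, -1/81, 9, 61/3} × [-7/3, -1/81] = {-1/81, 9} × [-7/3, -1/81]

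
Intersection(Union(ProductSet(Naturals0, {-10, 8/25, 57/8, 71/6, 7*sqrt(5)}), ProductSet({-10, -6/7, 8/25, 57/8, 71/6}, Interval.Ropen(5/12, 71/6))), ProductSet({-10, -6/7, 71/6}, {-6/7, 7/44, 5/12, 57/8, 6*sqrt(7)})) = ProductSet({-10, -6/7, 71/6}, {5/12, 57/8})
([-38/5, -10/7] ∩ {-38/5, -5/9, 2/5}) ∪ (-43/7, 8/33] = {-38/5} ∪ (-43/7, 8/33]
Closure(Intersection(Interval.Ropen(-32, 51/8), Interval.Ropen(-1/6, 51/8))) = Interval(-1/6, 51/8)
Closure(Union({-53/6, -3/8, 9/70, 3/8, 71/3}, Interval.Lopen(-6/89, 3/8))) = Union({-53/6, -3/8, 71/3}, Interval(-6/89, 3/8))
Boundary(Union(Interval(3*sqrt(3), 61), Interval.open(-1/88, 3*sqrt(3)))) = {-1/88, 61}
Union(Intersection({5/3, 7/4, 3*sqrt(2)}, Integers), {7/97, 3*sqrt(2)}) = {7/97, 3*sqrt(2)}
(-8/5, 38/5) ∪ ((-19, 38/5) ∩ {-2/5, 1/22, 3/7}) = (-8/5, 38/5)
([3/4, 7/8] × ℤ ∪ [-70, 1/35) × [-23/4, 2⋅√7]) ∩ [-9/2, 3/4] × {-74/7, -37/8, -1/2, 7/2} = [-9/2, 1/35) × {-37/8, -1/2, 7/2}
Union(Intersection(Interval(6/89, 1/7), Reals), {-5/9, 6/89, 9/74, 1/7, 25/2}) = Union({-5/9, 25/2}, Interval(6/89, 1/7))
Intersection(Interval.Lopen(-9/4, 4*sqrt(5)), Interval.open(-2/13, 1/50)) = Interval.open(-2/13, 1/50)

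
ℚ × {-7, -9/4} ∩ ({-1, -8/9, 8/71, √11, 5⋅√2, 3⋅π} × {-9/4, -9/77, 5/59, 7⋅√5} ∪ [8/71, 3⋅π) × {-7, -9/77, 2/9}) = ({-1, -8/9, 8/71} × {-9/4}) ∪ ((ℚ ∩ [8/71, 3⋅π)) × {-7})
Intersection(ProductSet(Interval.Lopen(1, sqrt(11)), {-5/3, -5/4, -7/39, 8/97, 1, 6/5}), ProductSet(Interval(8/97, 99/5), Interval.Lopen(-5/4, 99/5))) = ProductSet(Interval.Lopen(1, sqrt(11)), {-7/39, 8/97, 1, 6/5})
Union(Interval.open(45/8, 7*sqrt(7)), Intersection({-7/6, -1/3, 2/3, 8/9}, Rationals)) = Union({-7/6, -1/3, 2/3, 8/9}, Interval.open(45/8, 7*sqrt(7)))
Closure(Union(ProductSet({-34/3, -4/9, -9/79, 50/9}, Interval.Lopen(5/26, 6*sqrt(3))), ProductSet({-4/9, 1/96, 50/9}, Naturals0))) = Union(ProductSet({-4/9, 1/96, 50/9}, Naturals0), ProductSet({-34/3, -4/9, -9/79, 50/9}, Interval(5/26, 6*sqrt(3))))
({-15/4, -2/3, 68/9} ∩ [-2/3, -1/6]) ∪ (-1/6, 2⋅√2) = {-2/3} ∪ (-1/6, 2⋅√2)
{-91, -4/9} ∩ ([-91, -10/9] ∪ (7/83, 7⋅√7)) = {-91}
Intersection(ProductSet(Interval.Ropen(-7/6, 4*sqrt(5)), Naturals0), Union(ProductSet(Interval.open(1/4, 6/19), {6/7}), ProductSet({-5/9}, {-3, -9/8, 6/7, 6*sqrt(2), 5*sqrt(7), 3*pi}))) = EmptySet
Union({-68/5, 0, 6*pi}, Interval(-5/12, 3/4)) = Union({-68/5, 6*pi}, Interval(-5/12, 3/4))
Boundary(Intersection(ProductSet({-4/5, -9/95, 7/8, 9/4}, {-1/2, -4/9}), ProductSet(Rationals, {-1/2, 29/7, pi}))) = ProductSet({-4/5, -9/95, 7/8, 9/4}, {-1/2})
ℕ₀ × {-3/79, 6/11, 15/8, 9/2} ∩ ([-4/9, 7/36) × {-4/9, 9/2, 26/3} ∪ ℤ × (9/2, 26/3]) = {0} × {9/2}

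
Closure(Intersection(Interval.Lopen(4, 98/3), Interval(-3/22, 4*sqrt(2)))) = Interval(4, 4*sqrt(2))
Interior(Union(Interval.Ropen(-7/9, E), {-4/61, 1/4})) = Interval.open(-7/9, E)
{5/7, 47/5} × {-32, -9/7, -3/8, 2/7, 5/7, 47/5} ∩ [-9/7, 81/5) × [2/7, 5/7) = {5/7, 47/5} × {2/7}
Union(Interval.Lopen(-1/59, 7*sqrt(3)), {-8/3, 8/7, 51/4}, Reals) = Interval(-oo, oo)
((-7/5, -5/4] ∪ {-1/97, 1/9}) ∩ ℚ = {-1/97, 1/9} ∪ (ℚ ∩ (-7/5, -5/4])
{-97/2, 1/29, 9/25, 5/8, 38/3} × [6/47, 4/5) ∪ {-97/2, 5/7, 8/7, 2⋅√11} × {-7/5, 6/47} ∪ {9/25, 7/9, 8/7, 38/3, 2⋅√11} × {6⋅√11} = ({-97/2, 1/29, 9/25, 5/8, 38/3} × [6/47, 4/5)) ∪ ({-97/2, 5/7, 8/7, 2⋅√11} × {-7/5, 6/47}) ∪ ({9/25, 7/9, 8/7, 38/3, 2⋅√11} × {6⋅√11})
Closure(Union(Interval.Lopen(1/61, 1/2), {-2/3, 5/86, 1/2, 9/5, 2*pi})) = Union({-2/3, 9/5, 2*pi}, Interval(1/61, 1/2))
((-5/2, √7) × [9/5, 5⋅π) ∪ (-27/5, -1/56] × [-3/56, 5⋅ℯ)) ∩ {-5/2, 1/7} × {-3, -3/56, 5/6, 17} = {-5/2} × {-3/56, 5/6}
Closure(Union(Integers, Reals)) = Reals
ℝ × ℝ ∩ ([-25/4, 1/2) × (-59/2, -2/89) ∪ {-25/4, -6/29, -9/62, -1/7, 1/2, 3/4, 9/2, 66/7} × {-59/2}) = ([-25/4, 1/2) × (-59/2, -2/89)) ∪ ({-25/4, -6/29, -9/62, -1/7, 1/2, 3/4, 9/2, 66/7} × {-59/2})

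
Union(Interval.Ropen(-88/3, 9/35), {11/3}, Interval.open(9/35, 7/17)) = Union({11/3}, Interval.Ropen(-88/3, 9/35), Interval.open(9/35, 7/17))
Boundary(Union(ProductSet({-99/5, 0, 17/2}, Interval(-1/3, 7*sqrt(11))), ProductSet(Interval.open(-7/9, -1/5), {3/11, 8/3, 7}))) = Union(ProductSet({-99/5, 0, 17/2}, Interval(-1/3, 7*sqrt(11))), ProductSet(Interval(-7/9, -1/5), {3/11, 8/3, 7}))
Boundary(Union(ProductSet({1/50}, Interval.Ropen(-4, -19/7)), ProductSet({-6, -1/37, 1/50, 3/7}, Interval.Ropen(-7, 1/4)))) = ProductSet({-6, -1/37, 1/50, 3/7}, Interval(-7, 1/4))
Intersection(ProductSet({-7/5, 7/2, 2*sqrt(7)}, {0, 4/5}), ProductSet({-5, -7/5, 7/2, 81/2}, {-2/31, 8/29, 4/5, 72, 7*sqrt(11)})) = ProductSet({-7/5, 7/2}, {4/5})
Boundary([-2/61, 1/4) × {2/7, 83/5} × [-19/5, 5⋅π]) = [-2/61, 1/4] × {2/7, 83/5} × [-19/5, 5⋅π]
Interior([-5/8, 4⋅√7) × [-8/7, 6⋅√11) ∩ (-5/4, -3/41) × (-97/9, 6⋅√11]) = (-5/8, -3/41) × (-8/7, 6⋅√11)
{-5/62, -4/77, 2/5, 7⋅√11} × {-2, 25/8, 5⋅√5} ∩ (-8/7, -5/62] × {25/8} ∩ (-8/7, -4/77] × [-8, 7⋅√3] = {-5/62} × {25/8}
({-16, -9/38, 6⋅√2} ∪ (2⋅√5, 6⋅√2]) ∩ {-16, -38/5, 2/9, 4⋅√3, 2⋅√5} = {-16, 4⋅√3}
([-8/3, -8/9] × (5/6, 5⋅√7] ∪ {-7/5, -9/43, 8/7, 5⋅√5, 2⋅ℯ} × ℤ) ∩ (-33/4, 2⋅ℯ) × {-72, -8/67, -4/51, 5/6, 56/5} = ({-7/5, -9/43, 8/7} × {-72}) ∪ ([-8/3, -8/9] × {56/5})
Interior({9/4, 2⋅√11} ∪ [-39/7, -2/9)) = (-39/7, -2/9)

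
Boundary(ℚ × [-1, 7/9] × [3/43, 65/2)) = ℝ × [-1, 7/9] × [3/43, 65/2]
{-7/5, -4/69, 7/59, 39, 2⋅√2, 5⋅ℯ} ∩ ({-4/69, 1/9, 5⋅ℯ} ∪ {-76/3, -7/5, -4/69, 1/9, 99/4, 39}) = {-7/5, -4/69, 39, 5⋅ℯ}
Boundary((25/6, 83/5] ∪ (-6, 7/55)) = {-6, 7/55, 25/6, 83/5}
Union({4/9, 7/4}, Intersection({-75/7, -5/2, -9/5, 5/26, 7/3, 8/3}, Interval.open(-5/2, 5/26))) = {-9/5, 4/9, 7/4}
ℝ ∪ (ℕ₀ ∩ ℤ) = ℝ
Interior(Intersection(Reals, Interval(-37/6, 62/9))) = Interval.open(-37/6, 62/9)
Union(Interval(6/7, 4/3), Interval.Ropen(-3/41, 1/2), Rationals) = Union(Interval(-3/41, 1/2), Interval(6/7, 4/3), Rationals)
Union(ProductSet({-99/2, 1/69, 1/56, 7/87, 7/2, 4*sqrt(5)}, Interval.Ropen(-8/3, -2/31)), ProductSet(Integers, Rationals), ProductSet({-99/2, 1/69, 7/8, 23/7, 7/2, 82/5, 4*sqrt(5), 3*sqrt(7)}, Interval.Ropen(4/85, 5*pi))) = Union(ProductSet({-99/2, 1/69, 1/56, 7/87, 7/2, 4*sqrt(5)}, Interval.Ropen(-8/3, -2/31)), ProductSet({-99/2, 1/69, 7/8, 23/7, 7/2, 82/5, 4*sqrt(5), 3*sqrt(7)}, Interval.Ropen(4/85, 5*pi)), ProductSet(Integers, Rationals))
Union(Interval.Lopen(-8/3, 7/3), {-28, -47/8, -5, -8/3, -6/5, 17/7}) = Union({-28, -47/8, -5, 17/7}, Interval(-8/3, 7/3))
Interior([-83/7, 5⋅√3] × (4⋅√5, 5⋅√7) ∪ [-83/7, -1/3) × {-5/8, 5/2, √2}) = (-83/7, 5⋅√3) × (4⋅√5, 5⋅√7)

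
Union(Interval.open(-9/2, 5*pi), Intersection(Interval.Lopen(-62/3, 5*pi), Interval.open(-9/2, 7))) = Interval.open(-9/2, 5*pi)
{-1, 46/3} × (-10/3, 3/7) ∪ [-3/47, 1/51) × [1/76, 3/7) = ({-1, 46/3} × (-10/3, 3/7)) ∪ ([-3/47, 1/51) × [1/76, 3/7))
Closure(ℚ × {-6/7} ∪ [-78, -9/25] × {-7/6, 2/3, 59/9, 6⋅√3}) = (ℝ × {-6/7}) ∪ ([-78, -9/25] × {-7/6, 2/3, 59/9, 6⋅√3})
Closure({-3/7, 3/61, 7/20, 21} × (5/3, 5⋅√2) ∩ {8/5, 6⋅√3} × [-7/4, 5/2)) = ∅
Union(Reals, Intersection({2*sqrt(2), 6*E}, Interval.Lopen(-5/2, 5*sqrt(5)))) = Reals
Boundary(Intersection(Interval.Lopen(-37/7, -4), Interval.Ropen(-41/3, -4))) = {-37/7, -4}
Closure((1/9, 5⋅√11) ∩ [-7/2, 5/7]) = [1/9, 5/7]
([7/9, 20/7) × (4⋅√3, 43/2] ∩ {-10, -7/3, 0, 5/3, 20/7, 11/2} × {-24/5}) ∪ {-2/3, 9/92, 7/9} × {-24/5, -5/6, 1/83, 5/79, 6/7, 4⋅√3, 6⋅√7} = {-2/3, 9/92, 7/9} × {-24/5, -5/6, 1/83, 5/79, 6/7, 4⋅√3, 6⋅√7}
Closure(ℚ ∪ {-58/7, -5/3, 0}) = ℝ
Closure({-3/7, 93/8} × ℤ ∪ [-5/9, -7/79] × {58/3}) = ({-3/7, 93/8} × ℤ) ∪ ([-5/9, -7/79] × {58/3})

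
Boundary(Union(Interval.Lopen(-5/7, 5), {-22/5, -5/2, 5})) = {-22/5, -5/2, -5/7, 5}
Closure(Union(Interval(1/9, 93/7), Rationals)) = Union(Interval(-oo, oo), Rationals)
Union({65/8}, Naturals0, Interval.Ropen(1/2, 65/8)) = Union(Interval(1/2, 65/8), Naturals0)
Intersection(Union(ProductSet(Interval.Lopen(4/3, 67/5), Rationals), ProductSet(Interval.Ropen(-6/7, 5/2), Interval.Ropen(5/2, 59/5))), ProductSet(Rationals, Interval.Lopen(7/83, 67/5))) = Union(ProductSet(Intersection(Interval.Ropen(-6/7, 5/2), Rationals), Interval.Ropen(5/2, 59/5)), ProductSet(Intersection(Interval.Lopen(4/3, 67/5), Rationals), Intersection(Interval.Lopen(7/83, 67/5), Rationals)))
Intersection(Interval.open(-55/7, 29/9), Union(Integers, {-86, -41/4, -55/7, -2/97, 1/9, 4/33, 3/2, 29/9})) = Union({-2/97, 1/9, 4/33, 3/2}, Range(-7, 4, 1))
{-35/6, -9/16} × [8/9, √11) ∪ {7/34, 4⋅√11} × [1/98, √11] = ({-35/6, -9/16} × [8/9, √11)) ∪ ({7/34, 4⋅√11} × [1/98, √11])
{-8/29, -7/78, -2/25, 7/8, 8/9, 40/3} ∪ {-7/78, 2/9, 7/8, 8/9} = {-8/29, -7/78, -2/25, 2/9, 7/8, 8/9, 40/3}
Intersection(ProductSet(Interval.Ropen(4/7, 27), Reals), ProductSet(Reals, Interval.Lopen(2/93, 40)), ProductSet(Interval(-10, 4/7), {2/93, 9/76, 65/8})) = ProductSet({4/7}, {9/76, 65/8})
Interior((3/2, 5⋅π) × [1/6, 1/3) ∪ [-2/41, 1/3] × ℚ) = ([-2/41, 1/3] × (ℚ \ (-∞, ∞))) ∪ ((3/2, 5⋅π) × (1/6, 1/3))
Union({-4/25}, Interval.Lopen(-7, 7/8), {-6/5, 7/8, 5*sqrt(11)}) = Union({5*sqrt(11)}, Interval.Lopen(-7, 7/8))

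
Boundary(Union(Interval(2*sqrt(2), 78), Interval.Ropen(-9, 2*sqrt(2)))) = {-9, 78}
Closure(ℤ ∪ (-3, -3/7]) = ℤ ∪ [-3, -3/7]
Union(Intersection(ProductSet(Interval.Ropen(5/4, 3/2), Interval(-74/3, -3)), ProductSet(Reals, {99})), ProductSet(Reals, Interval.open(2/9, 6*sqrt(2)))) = ProductSet(Reals, Interval.open(2/9, 6*sqrt(2)))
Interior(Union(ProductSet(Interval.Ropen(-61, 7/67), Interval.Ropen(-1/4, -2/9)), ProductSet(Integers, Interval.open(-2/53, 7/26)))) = ProductSet(Union(Complement(Interval.open(-61, 7/67), Integers), Interval.open(-61, 7/67)), Interval.open(-1/4, -2/9))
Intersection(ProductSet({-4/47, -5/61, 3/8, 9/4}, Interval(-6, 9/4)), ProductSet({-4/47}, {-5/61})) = ProductSet({-4/47}, {-5/61})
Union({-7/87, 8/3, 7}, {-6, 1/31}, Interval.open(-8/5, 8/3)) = Union({-6, 7}, Interval.Lopen(-8/5, 8/3))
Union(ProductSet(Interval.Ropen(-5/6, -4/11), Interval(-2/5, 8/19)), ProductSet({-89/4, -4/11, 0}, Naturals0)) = Union(ProductSet({-89/4, -4/11, 0}, Naturals0), ProductSet(Interval.Ropen(-5/6, -4/11), Interval(-2/5, 8/19)))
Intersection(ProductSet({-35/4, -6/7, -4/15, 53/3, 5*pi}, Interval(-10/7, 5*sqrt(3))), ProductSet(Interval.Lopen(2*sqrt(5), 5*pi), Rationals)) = ProductSet({5*pi}, Intersection(Interval(-10/7, 5*sqrt(3)), Rationals))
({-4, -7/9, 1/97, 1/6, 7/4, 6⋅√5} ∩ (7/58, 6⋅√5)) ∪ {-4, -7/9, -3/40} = {-4, -7/9, -3/40, 1/6, 7/4}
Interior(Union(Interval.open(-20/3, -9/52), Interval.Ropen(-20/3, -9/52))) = Interval.open(-20/3, -9/52)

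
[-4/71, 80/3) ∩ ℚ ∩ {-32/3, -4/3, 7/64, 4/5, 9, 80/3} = {7/64, 4/5, 9}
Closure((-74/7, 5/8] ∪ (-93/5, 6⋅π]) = [-93/5, 6⋅π]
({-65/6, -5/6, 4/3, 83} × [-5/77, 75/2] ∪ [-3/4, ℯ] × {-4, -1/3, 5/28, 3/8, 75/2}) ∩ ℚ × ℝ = ({-65/6, -5/6, 4/3, 83} × [-5/77, 75/2]) ∪ ((ℚ ∩ [-3/4, ℯ]) × {-4, -1/3, 5/28, 3/8, 75/2})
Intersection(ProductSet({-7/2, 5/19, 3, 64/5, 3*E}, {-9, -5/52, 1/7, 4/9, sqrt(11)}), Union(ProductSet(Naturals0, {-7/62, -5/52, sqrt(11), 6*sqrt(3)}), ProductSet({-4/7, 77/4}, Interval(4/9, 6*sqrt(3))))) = ProductSet({3}, {-5/52, sqrt(11)})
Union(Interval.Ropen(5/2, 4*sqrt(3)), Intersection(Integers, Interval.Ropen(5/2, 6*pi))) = Union(Interval.Ropen(5/2, 4*sqrt(3)), Range(3, 19, 1))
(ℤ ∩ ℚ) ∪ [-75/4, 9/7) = ℤ ∪ [-75/4, 9/7)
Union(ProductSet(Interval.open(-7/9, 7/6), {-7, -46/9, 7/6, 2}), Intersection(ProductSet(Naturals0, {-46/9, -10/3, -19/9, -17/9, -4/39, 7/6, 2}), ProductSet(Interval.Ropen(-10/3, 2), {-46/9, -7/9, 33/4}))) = ProductSet(Interval.open(-7/9, 7/6), {-7, -46/9, 7/6, 2})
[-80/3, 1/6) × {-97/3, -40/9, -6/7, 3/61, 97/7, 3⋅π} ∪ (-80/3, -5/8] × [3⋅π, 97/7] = ((-80/3, -5/8] × [3⋅π, 97/7]) ∪ ([-80/3, 1/6) × {-97/3, -40/9, -6/7, 3/61, 97/7, 3⋅π})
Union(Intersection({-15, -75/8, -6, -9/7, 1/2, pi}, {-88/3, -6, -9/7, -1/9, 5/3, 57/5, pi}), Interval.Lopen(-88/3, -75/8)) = Union({-6, -9/7, pi}, Interval.Lopen(-88/3, -75/8))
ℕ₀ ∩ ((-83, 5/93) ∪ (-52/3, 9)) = {0, 1, …, 8}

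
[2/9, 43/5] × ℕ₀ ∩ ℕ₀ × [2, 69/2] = {1, 2, …, 8} × {2, 3, …, 34}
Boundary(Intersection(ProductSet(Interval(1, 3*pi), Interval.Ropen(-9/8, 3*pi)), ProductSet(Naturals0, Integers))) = ProductSet(Range(1, 10, 1), Range(-1, 10, 1))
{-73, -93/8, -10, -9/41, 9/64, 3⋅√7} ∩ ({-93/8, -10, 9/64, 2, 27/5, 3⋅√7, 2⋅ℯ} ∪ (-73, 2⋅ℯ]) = {-93/8, -10, -9/41, 9/64, 3⋅√7}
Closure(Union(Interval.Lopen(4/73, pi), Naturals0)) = Union(Complement(Naturals0, Interval.open(4/73, pi)), Interval(4/73, pi), Naturals0)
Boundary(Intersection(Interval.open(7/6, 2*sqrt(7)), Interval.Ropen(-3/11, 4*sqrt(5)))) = {7/6, 2*sqrt(7)}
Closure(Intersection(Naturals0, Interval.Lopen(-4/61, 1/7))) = Range(0, 1, 1)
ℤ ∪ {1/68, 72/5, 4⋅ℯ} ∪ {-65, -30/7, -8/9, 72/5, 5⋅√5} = ℤ ∪ {-30/7, -8/9, 1/68, 72/5, 5⋅√5, 4⋅ℯ}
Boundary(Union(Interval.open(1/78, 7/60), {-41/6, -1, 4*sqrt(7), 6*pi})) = {-41/6, -1, 1/78, 7/60, 4*sqrt(7), 6*pi}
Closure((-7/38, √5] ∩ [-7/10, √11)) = [-7/38, √5]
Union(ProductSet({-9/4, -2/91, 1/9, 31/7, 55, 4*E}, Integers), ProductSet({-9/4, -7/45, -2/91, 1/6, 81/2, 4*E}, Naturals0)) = Union(ProductSet({-9/4, -7/45, -2/91, 1/6, 81/2, 4*E}, Naturals0), ProductSet({-9/4, -2/91, 1/9, 31/7, 55, 4*E}, Integers))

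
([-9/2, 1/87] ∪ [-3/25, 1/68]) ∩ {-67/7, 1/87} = {1/87}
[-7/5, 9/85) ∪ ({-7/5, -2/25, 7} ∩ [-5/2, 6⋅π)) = [-7/5, 9/85) ∪ {7}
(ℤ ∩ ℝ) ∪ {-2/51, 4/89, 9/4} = ℤ ∪ {-2/51, 4/89, 9/4}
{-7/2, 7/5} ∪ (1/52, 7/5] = {-7/2} ∪ (1/52, 7/5]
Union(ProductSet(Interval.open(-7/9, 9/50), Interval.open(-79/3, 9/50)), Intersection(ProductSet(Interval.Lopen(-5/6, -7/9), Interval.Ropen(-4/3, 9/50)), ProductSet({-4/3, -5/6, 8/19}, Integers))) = ProductSet(Interval.open(-7/9, 9/50), Interval.open(-79/3, 9/50))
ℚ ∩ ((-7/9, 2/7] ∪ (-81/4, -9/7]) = (ℚ ∩ (-81/4, -9/7]) ∪ (ℚ ∩ (-7/9, 2/7])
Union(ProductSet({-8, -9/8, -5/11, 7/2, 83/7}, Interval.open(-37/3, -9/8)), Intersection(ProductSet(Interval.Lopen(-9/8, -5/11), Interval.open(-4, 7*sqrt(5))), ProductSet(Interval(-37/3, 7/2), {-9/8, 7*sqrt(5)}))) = Union(ProductSet({-8, -9/8, -5/11, 7/2, 83/7}, Interval.open(-37/3, -9/8)), ProductSet(Interval.Lopen(-9/8, -5/11), {-9/8}))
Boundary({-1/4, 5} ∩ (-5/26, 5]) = {5}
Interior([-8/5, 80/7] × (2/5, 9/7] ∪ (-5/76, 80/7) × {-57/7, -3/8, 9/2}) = (-8/5, 80/7) × (2/5, 9/7)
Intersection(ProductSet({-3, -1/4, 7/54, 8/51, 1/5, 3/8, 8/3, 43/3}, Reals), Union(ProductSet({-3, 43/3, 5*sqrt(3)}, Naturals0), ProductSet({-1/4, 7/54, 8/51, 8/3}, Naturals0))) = ProductSet({-3, -1/4, 7/54, 8/51, 8/3, 43/3}, Naturals0)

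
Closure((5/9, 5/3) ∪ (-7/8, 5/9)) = [-7/8, 5/3]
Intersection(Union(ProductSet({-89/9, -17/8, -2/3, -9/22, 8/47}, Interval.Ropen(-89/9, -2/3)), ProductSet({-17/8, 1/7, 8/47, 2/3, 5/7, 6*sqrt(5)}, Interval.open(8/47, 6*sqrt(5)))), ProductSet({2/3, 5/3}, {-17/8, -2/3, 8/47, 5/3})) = ProductSet({2/3}, {5/3})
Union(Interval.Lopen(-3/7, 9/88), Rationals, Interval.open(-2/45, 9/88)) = Union(Interval(-3/7, 9/88), Rationals)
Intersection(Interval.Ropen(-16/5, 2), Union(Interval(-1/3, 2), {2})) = Interval.Ropen(-1/3, 2)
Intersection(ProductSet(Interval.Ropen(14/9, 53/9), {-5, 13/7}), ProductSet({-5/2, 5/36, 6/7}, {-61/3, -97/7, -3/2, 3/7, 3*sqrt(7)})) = EmptySet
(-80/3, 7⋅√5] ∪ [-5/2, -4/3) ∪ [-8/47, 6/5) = (-80/3, 7⋅√5]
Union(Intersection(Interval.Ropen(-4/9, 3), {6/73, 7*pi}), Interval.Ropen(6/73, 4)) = Interval.Ropen(6/73, 4)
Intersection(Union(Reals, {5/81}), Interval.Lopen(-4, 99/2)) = Interval.Lopen(-4, 99/2)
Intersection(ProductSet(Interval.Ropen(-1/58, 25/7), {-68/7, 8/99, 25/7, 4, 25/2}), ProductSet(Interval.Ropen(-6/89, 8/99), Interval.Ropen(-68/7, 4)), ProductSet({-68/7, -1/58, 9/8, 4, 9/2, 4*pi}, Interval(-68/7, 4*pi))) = ProductSet({-1/58}, {-68/7, 8/99, 25/7})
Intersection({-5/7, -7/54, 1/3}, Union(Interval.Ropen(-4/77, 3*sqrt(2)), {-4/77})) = {1/3}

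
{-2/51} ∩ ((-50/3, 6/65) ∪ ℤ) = {-2/51}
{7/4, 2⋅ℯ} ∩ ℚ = {7/4}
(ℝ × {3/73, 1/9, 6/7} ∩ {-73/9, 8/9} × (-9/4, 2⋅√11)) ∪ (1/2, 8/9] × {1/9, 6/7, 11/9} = ({-73/9, 8/9} × {3/73, 1/9, 6/7}) ∪ ((1/2, 8/9] × {1/9, 6/7, 11/9})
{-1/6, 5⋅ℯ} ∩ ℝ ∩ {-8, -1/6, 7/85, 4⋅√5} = {-1/6}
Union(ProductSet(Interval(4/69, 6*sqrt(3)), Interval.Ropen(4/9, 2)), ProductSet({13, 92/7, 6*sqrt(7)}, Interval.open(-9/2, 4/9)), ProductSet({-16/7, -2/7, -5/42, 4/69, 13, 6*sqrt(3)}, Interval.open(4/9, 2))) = Union(ProductSet({13, 92/7, 6*sqrt(7)}, Interval.open(-9/2, 4/9)), ProductSet({-16/7, -2/7, -5/42, 4/69, 13, 6*sqrt(3)}, Interval.open(4/9, 2)), ProductSet(Interval(4/69, 6*sqrt(3)), Interval.Ropen(4/9, 2)))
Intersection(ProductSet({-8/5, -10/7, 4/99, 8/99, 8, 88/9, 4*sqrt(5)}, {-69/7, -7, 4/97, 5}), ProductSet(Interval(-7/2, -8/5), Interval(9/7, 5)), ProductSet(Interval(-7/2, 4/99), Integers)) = ProductSet({-8/5}, {5})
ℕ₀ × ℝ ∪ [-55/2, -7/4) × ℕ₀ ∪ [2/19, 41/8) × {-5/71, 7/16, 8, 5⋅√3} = (ℕ₀ × ℝ) ∪ ([-55/2, -7/4) × ℕ₀) ∪ ([2/19, 41/8) × {-5/71, 7/16, 8, 5⋅√3})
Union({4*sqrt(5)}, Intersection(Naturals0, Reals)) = Union({4*sqrt(5)}, Naturals0)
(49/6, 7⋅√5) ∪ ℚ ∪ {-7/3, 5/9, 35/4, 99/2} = ℚ ∪ [49/6, 7⋅√5)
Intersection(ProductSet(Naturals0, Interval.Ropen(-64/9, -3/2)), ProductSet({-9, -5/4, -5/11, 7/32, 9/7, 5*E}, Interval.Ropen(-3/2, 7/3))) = EmptySet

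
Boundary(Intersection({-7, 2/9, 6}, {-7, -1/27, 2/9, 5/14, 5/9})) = {-7, 2/9}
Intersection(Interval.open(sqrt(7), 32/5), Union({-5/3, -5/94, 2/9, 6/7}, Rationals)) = Intersection(Interval.open(sqrt(7), 32/5), Rationals)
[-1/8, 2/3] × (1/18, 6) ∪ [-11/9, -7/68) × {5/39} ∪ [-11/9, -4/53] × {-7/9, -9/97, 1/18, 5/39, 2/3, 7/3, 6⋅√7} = ([-1/8, 2/3] × (1/18, 6)) ∪ ([-11/9, -4/53] × {-7/9, -9/97, 1/18, 5/39, 2/3, 7/3, 6⋅√7})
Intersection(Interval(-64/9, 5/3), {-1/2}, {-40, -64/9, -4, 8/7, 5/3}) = EmptySet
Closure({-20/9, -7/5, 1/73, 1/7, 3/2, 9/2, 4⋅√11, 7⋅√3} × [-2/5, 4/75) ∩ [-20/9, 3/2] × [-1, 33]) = {-20/9, -7/5, 1/73, 1/7, 3/2} × [-2/5, 4/75]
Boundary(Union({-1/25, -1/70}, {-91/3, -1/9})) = {-91/3, -1/9, -1/25, -1/70}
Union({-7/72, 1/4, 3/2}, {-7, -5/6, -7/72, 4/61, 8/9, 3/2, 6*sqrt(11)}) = {-7, -5/6, -7/72, 4/61, 1/4, 8/9, 3/2, 6*sqrt(11)}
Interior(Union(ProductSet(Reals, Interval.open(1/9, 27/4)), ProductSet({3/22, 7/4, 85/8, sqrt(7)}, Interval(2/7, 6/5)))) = ProductSet(Reals, Interval.open(1/9, 27/4))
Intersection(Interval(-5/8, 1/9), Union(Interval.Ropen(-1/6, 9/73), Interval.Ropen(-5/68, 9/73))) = Interval(-1/6, 1/9)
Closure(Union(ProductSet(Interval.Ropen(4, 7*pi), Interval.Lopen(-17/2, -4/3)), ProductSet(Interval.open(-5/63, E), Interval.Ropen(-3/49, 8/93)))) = Union(ProductSet({-5/63, E}, Interval(-3/49, 8/93)), ProductSet({4, 7*pi}, Interval(-17/2, -4/3)), ProductSet(Interval(-5/63, E), {-3/49, 8/93}), ProductSet(Interval.open(-5/63, E), Interval.Ropen(-3/49, 8/93)), ProductSet(Interval(4, 7*pi), {-17/2, -4/3}), ProductSet(Interval.Ropen(4, 7*pi), Interval.Lopen(-17/2, -4/3)))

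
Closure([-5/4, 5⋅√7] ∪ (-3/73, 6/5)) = [-5/4, 5⋅√7]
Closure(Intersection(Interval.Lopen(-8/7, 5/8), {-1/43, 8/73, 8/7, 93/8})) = {-1/43, 8/73}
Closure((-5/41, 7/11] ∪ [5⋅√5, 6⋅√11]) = [-5/41, 7/11] ∪ [5⋅√5, 6⋅√11]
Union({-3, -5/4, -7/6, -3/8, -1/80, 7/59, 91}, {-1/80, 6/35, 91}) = {-3, -5/4, -7/6, -3/8, -1/80, 7/59, 6/35, 91}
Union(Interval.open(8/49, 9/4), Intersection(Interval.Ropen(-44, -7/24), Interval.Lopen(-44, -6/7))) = Union(Interval.Lopen(-44, -6/7), Interval.open(8/49, 9/4))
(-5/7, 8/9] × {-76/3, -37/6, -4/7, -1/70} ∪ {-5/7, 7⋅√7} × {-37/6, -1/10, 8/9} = ((-5/7, 8/9] × {-76/3, -37/6, -4/7, -1/70}) ∪ ({-5/7, 7⋅√7} × {-37/6, -1/10, 8/9})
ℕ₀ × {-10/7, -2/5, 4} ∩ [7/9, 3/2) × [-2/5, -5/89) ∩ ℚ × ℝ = {1} × {-2/5}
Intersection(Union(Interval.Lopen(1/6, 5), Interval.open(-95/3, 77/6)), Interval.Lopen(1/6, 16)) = Interval.open(1/6, 77/6)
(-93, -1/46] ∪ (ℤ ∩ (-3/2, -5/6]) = (-93, -1/46] ∪ {-1}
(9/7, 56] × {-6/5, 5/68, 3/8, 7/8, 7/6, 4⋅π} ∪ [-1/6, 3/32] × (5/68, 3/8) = ([-1/6, 3/32] × (5/68, 3/8)) ∪ ((9/7, 56] × {-6/5, 5/68, 3/8, 7/8, 7/6, 4⋅π})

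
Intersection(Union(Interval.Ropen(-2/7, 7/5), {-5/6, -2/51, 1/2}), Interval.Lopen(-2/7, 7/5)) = Interval.open(-2/7, 7/5)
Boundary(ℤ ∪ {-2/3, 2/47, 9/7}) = ℤ ∪ {-2/3, 2/47, 9/7}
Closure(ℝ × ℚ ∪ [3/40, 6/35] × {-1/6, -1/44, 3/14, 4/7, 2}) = ℝ × ℝ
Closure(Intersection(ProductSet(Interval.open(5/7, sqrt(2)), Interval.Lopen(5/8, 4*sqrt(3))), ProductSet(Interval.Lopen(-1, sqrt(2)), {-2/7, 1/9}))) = EmptySet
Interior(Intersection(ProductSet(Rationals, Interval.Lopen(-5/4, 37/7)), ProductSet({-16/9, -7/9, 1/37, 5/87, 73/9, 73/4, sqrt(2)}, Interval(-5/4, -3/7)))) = EmptySet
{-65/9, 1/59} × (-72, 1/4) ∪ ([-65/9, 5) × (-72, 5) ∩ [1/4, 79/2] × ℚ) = ({-65/9, 1/59} × (-72, 1/4)) ∪ ([1/4, 5) × (ℚ ∩ (-72, 5)))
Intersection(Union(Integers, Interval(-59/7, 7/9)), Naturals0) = Union(Naturals0, Range(0, 1, 1))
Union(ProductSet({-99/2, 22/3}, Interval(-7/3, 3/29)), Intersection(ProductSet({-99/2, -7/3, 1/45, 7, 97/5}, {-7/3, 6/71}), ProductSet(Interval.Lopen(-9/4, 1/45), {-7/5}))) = ProductSet({-99/2, 22/3}, Interval(-7/3, 3/29))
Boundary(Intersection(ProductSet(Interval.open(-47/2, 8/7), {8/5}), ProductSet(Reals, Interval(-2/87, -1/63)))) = EmptySet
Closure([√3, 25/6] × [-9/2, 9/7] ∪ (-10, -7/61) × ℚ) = ((-10, -7/61) × ℚ) ∪ ([-10, -7/61] × (-∞, ∞)) ∪ ([√3, 25/6] × [-9/2, 9/7])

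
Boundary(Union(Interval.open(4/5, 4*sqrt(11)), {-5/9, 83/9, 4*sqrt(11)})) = {-5/9, 4/5, 4*sqrt(11)}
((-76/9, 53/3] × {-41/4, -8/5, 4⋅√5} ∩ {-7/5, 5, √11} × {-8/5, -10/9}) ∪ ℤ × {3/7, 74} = (ℤ × {3/7, 74}) ∪ ({-7/5, 5, √11} × {-8/5})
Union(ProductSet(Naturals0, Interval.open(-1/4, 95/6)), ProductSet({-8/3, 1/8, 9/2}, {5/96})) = Union(ProductSet({-8/3, 1/8, 9/2}, {5/96}), ProductSet(Naturals0, Interval.open(-1/4, 95/6)))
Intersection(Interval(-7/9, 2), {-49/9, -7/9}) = {-7/9}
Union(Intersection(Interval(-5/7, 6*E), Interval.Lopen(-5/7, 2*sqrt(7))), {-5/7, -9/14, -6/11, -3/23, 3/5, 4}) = Interval(-5/7, 2*sqrt(7))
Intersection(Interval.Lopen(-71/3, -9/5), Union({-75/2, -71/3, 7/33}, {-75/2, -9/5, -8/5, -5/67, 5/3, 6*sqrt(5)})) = {-9/5}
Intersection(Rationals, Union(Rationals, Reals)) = Rationals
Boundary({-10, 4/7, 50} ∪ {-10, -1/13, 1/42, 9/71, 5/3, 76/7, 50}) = {-10, -1/13, 1/42, 9/71, 4/7, 5/3, 76/7, 50}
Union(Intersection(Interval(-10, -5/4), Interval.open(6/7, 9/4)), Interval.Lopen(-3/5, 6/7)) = Interval.Lopen(-3/5, 6/7)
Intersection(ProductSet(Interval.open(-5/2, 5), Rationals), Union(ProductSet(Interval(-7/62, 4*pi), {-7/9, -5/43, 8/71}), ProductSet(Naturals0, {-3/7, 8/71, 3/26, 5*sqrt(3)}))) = Union(ProductSet(Interval.Ropen(-7/62, 5), {-7/9, -5/43, 8/71}), ProductSet(Range(0, 5, 1), {-3/7, 8/71, 3/26}))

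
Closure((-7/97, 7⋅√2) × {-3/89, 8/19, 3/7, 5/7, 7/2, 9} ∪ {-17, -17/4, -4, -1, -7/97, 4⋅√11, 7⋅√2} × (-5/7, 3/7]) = ([-7/97, 7⋅√2] × {-3/89, 8/19, 3/7, 5/7, 7/2, 9}) ∪ ({-17, -17/4, -4, -1, -7/97, 4⋅√11, 7⋅√2} × [-5/7, 3/7])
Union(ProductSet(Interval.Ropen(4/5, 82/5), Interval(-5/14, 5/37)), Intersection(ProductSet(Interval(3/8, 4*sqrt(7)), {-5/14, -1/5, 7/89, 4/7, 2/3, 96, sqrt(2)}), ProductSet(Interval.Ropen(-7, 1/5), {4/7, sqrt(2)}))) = ProductSet(Interval.Ropen(4/5, 82/5), Interval(-5/14, 5/37))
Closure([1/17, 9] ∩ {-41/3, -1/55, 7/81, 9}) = {7/81, 9}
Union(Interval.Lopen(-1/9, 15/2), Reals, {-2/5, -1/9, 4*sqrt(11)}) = Interval(-oo, oo)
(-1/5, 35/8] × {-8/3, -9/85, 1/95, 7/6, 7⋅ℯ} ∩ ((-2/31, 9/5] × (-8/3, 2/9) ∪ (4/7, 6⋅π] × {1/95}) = ((4/7, 35/8] × {1/95}) ∪ ((-2/31, 9/5] × {-9/85, 1/95})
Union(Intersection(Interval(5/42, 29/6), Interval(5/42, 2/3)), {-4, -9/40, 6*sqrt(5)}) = Union({-4, -9/40, 6*sqrt(5)}, Interval(5/42, 2/3))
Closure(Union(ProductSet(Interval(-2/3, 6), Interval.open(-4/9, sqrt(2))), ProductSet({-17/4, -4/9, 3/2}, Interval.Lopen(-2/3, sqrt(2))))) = Union(ProductSet({-17/4, -4/9, 3/2}, Interval(-2/3, sqrt(2))), ProductSet(Interval(-2/3, 6), Interval(-4/9, sqrt(2))))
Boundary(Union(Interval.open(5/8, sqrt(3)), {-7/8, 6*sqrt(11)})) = {-7/8, 5/8, 6*sqrt(11), sqrt(3)}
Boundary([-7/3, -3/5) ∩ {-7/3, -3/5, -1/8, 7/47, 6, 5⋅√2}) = {-7/3}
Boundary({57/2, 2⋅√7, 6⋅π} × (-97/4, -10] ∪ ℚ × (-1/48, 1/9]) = (ℝ × [-1/48, 1/9]) ∪ ({57/2, 2⋅√7, 6⋅π} × [-97/4, -10])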